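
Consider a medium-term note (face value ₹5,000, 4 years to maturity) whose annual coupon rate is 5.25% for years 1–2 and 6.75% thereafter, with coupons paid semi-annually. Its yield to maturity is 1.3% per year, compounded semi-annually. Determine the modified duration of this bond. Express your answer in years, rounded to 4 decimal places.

3.6530 years

Periodic yield y = 0.0065. First find Macaulay duration:
  t   CF        PV=CF/(1+0.0065)^t    t·PV
  1       131.25       130.4024       130.4024
  2       131.25       129.5602       259.1205
  3       131.25       128.7235       386.1706
  4       131.25       127.8922       511.5690
  5       168.75       163.3710       816.8548
  6       168.75       162.3159       973.8955
  7       168.75       161.2677     1,128.8737
  8     5,168.75     4,907.6693    39,261.3546
  Σ                  5,911.2023    43,468.2412
P = 5,911.2023; Macaulay duration = 43,468.2412 / 5,911.2023 = 7.35354 half-year periods = 3.67677 years.
Modified duration = D_Mac / (1 + y) = 3.67677 / 1.0065 = 3.65302 years.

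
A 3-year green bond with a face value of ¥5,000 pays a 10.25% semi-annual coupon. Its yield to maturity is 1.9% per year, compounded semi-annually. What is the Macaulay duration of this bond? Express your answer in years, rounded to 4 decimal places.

2.6973 years

Periodic yield y = 0.0095. Discount each cash flow and weight by its period:
  t   CF        PV=CF/(1+0.0095)^t    t·PV
  1       256.25       253.8385       253.8385
  2       256.25       251.4498       502.8995
  3       256.25       249.0835       747.2504
  4       256.25       246.7394       986.9578
  5       256.25       244.4175     1,222.0874
  6     5,256.25     4,966.3586    29,798.1515
  Σ                  6,211.8873    33,511.1851
Price P = Σ PV = 6,211.8873.
Macaulay duration = Σ(t·PV) / P = 33,511.1851 / 6,211.8873 = 5.39469 half-year periods.
In years: 5.39469 / 2 = 2.69734 years.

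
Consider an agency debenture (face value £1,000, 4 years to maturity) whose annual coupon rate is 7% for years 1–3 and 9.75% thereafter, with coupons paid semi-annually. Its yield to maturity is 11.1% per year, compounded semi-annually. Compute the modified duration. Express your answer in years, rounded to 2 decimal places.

Periodic yield y = 0.0555. First find Macaulay duration:
  t   CF        PV=CF/(1+0.0555)^t    t·PV
  1        35.00        33.1596        33.1596
  2        35.00        31.4160        62.8321
  3        35.00        29.7641        89.2924
  4        35.00        28.1991       112.7964
  5        35.00        26.7163       133.5817
  6        35.00        25.3115       151.8693
  7        48.75        33.4016       233.8110
  8     1,048.75       680.7789     5,446.2310
  Σ                    888.7472     6,263.5735
P = 888.7472; Macaulay duration = 6,263.5735 / 888.7472 = 7.04764 half-year periods = 3.52382 years.
Modified duration = D_Mac / (1 + y) = 3.52382 / 1.0555 = 3.33853 years.

3.34 years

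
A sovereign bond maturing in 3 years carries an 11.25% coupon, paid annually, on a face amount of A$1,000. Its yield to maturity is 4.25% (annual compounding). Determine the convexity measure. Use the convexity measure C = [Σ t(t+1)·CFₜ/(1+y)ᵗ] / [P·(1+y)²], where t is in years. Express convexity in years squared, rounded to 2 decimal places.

9.73

With y = 0.0425:
  t   CF        PV=CF/(1+0.0425)^t    t·PV        t(t+1)·PV
  1       112.50       107.9137       107.9137         215.8273
  2       112.50       103.5143       207.0286         621.0859
  3     1,112.50       981.9103     2,945.7310      11,782.9240
  Σ                  1,193.3383     3,260.6733      12,619.8372
P = 1,193.3383.
Convexity = Σ t(t+1)·PV / [P·(1+y)²] = 12,619.8372 / (1,193.3383 × 1.086806) = 9.73056.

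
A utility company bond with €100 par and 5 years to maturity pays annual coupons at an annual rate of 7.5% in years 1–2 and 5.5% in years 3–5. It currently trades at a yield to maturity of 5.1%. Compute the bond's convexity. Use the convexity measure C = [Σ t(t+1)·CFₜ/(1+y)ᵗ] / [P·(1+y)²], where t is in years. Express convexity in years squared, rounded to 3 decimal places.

22.925

With y = 0.051:
  t   CF        PV=CF/(1+0.051)^t    t·PV        t(t+1)·PV
  1         7.50         7.1361         7.1361          14.2721
  2         7.50         6.7898        13.5796          40.7387
  3         5.50         4.7376        14.2127          56.8507
  4         5.50         4.5077        18.0307          90.1533
  5       105.50        82.2695       411.3475       2,468.0851
  Σ                    105.4406       464.3065       2,670.1000
P = 105.4406.
Convexity = Σ t(t+1)·PV / [P·(1+y)²] = 2,670.1000 / (105.4406 × 1.104601) = 22.92526.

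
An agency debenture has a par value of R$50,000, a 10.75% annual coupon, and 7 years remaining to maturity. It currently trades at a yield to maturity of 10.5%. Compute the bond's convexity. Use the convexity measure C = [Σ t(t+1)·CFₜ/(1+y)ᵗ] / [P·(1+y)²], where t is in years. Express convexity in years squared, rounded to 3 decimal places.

31.069

With y = 0.105:
  t   CF        PV=CF/(1+0.105)^t    t·PV        t(t+1)·PV
  1     5,375.00     4,864.2534     4,864.2534       9,728.5068
  2     5,375.00     4,402.0393     8,804.0785      26,412.2356
  3     5,375.00     3,983.7459    11,951.2378      47,804.9514
  4     5,375.00     3,605.2000    14,420.7998      72,103.9990
  5     5,375.00     3,262.6244    16,313.1220      97,878.7317
  6     5,375.00     2,952.6013    17,715.6075     124,009.2528
  7    55,375.00    27,528.1986   192,697.3903   1,541,579.1226
  Σ                 50,598.6628   266,766.4894   1,919,516.7999
P = 50,598.6628.
Convexity = Σ t(t+1)·PV / [P·(1+y)²] = 1,919,516.7999 / (50,598.6628 × 1.221025) = 31.06907.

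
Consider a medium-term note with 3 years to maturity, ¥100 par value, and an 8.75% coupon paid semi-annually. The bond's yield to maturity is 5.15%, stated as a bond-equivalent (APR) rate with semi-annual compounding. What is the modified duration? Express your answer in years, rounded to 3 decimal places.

2.650 years

Periodic yield y = 0.02575. First find Macaulay duration:
  t   CF        PV=CF/(1+0.02575)^t    t·PV
  1        4.375         4.2652         4.2652
  2        4.375         4.1581         8.3162
  3        4.375         4.0537        12.1612
  4        4.375         3.9520        15.8078
  5        4.375         3.8527        19.2637
  6      104.375        89.6081       537.6487
  Σ                    109.8898       597.4628
P = 109.8898; Macaulay duration = 597.4628 / 109.8898 = 5.43693 half-year periods = 2.71846 years.
Modified duration = D_Mac / (1 + y) = 2.71846 / 1.02575 = 2.65022 years.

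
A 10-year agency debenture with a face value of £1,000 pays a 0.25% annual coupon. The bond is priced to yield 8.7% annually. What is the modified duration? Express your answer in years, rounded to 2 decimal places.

9.03 years

Periodic yield y = 0.087. First find Macaulay duration:
  t   CF        PV=CF/(1+0.087)^t    t·PV
  1         2.50         2.2999         2.2999
  2         2.50         2.1158         4.2317
  3         2.50         1.9465         5.8395
  4         2.50         1.7907         7.1628
  5         2.50         1.6474         8.2369
  6         2.50         1.5155         9.0931
  7         2.50         1.3942         9.7596
  8         2.50         1.2826        10.2611
  9         2.50         1.1800        10.6198
  10    1,002.50       435.3003     4,353.0027
  Σ                    450.4729     4,420.5070
P = 450.4729; Macaulay duration = 4,420.5070 / 450.4729 = 9.81304 years.
Modified duration = D_Mac / (1 + y) = 9.81304 / 1.087 = 9.02763 years.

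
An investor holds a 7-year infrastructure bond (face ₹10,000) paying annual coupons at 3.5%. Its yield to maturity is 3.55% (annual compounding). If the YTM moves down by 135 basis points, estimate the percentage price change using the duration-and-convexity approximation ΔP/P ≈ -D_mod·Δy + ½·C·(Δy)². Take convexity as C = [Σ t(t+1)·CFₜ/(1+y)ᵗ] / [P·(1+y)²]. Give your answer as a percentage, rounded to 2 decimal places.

+8.66%

With y = 0.0355:
  t   CF        PV=CF/(1+0.0355)^t    t·PV        t(t+1)·PV
  1       350.00       338.0010       338.0010         676.0019
  2       350.00       326.4133       652.8266       1,958.4798
  3       350.00       315.2229       945.6686       3,782.6746
  4       350.00       304.4161     1,217.6644       6,088.3222
  5       350.00       293.9798     1,469.8991       8,819.3948
  6       350.00       283.9013     1,703.4080      11,923.8558
  7    10,350.00     8,107.5498    56,752.8489     454,022.7911
  Σ                  9,969.4842    63,080.3166     487,271.5202
P = 9,969.4842; D_Mac = 6.32734 yrs; D_mod = 6.11042 yrs; C = 45.58250.
Duration effect: -6.11042 × (-0.0135) = +0.082491
Convexity effect: 0.5 × 45.58250 × (-0.0135)² = +0.0041537
ΔP/P ≈ +0.082491 + 0.0041537 = +0.086644 = +8.6644%.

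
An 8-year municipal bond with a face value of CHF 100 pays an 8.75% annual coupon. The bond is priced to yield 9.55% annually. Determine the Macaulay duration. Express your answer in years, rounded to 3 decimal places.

6.028 years

Periodic yield y = 0.0955. Discount each cash flow and weight by its year:
  t   CF        PV=CF/(1+0.0955)^t    t·PV
  1         8.75         7.9872         7.9872
  2         8.75         7.2909        14.5819
  3         8.75         6.6554        19.9661
  4         8.75         6.0752        24.3007
  5         8.75         5.5456        27.7278
  6         8.75         5.0621        30.3728
  7         8.75         4.6208        32.3459
  8       108.75        52.4240       419.3921
  Σ                     95.6612       576.6745
Price P = Σ PV = 95.6612.
Macaulay duration = Σ(t·PV) / P = 576.6745 / 95.6612 = 6.02830 years.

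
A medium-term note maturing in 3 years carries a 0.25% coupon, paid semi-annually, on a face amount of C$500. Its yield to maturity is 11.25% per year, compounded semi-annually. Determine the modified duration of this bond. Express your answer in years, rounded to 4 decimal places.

Periodic yield y = 0.05625. First find Macaulay duration:
  t   CF        PV=CF/(1+0.05625)^t    t·PV
  1        0.625         0.5917         0.5917
  2        0.625         0.5602         1.1204
  3        0.625         0.5304         1.5911
  4        0.625         0.5021         2.0085
  5        0.625         0.4754         2.3769
  6      500.625       360.5058     2,163.0345
  Σ                    363.1656     2,170.7232
P = 363.1656; Macaulay duration = 2,170.7232 / 363.1656 = 5.97723 half-year periods = 2.98861 years.
Modified duration = D_Mac / (1 + y) = 2.98861 / 1.05625 = 2.82946 years.

2.8295 years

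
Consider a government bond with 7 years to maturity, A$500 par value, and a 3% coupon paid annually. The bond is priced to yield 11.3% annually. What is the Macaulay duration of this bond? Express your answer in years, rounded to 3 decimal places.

Periodic yield y = 0.113. Discount each cash flow and weight by its year:
  t   CF        PV=CF/(1+0.113)^t    t·PV
  1        15.00        13.4771        13.4771
  2        15.00        12.1088        24.2176
  3        15.00        10.8794        32.6383
  4        15.00         9.7749        39.0994
  5        15.00         8.7824        43.9122
  6        15.00         7.8908        47.3447
  7       515.00       243.4115     1,703.8804
  Σ                    306.3249     1,904.5698
Price P = Σ PV = 306.3249.
Macaulay duration = Σ(t·PV) / P = 1,904.5698 / 306.3249 = 6.21748 years.

6.217 years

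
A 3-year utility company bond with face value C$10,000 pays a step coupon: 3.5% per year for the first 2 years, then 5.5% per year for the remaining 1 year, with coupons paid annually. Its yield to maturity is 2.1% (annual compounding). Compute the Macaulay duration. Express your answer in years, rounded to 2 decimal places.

Periodic yield y = 0.021. Discount each cash flow and weight by its year:
  t   CF        PV=CF/(1+0.021)^t    t·PV
  1       350.00       342.8012       342.8012
  2       350.00       335.7504       671.5008
  3    10,550.00     9,912.3182    29,736.9545
  Σ                 10,590.8698    30,751.2565
Price P = Σ PV = 10,590.8698.
Macaulay duration = Σ(t·PV) / P = 30,751.2565 / 10,590.8698 = 2.90356 years.

2.90 years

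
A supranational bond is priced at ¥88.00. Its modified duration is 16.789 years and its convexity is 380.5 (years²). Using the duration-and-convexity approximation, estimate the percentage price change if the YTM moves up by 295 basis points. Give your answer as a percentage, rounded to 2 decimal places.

Duration effect: -D_mod·Δy = -16.789 × (+0.0295) = -0.4952755
Convexity effect: ½·C·(Δy)² = 0.5 × 380.5 × (0.0295)² = +0.1655650625
ΔP/P ≈ -0.4952755 + 0.1655650625 = -0.3297104375
= -32.97104375%.

-32.97%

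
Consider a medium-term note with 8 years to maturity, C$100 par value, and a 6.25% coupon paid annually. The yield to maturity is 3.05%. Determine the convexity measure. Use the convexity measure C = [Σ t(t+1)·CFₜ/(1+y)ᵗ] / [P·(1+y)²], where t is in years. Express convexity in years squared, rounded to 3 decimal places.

With y = 0.0305:
  t   CF        PV=CF/(1+0.0305)^t    t·PV        t(t+1)·PV
  1         6.25         6.0650         6.0650          12.1300
  2         6.25         5.8855        11.7710          35.3131
  3         6.25         5.7113        17.1339          68.5358
  4         6.25         5.5423        22.1691         110.8455
  5         6.25         5.3782        26.8912         161.3471
  6         6.25         5.2191        31.3143         219.2004
  7         6.25         5.0646        35.4521         283.6169
  8       106.25        83.5497       668.3977       6,015.5794
  Σ                    122.4157       819.1944       6,906.5682
P = 122.4157.
Convexity = Σ t(t+1)·PV / [P·(1+y)²] = 6,906.5682 / (122.4157 × 1.061930) = 53.12870.

53.129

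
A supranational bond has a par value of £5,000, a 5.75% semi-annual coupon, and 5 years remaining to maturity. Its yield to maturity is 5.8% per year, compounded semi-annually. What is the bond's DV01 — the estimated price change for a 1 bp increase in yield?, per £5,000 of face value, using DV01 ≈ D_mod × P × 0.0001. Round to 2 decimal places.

£2.14

Periodic yield y = 0.029.
  t   CF        PV=CF/(1+0.029)^t    t·PV
  1       143.75       139.6987       139.6987
  2       143.75       135.7616       271.5233
  3       143.75       131.9355       395.8066
  4       143.75       128.2172       512.8689
  5       143.75       124.6037       623.0186
  6       143.75       121.0920       726.5523
  7       143.75       117.6793       823.7554
  8       143.75       114.3628       914.9026
  9       143.75       111.1398     1,000.2579
  10    5,143.75     3,864.7918    38,647.9182
  Σ                  4,989.2826    44,056.3023
P = 4,989.2826; D_Mac = 8.83019 half-year periods = 4.41509 yrs; D_mod = 4.29066 yrs.
DV01 ≈ 4.29066 × 4,989.2826 × 0.0001 = 2.140734.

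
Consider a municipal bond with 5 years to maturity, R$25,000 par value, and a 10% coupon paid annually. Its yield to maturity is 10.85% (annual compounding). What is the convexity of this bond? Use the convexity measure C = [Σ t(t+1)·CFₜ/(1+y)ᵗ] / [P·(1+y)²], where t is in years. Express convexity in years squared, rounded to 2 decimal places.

18.98

With y = 0.1085:
  t   CF        PV=CF/(1+0.1085)^t    t·PV        t(t+1)·PV
  1     2,500.00     2,255.3000     2,255.3000       4,510.5999
  2     2,500.00     2,034.5512     4,069.1023      12,207.3069
  3     2,500.00     1,835.4093     5,506.2278      22,024.9110
  4     2,500.00     1,655.7594     6,623.0374      33,115.1872
  5    27,500.00    16,430.6296    82,153.1482     492,918.8894
  Σ                 24,211.6494   100,606.8157     564,776.8945
P = 24,211.6494.
Convexity = Σ t(t+1)·PV / [P·(1+y)²] = 564,776.8945 / (24,211.6494 × 1.228772) = 18.98371.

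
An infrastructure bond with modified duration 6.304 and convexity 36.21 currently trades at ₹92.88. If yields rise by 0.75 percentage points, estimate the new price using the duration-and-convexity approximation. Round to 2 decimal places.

₹88.58

Duration effect: -D_mod·Δy = -6.304 × (+0.0075) = -0.047280
Convexity effect: ½·C·(Δy)² = 0.5 × 36.21 × (0.0075)² = +0.00101840625
ΔP/P ≈ -0.047280 + 0.00101840625 = -0.04626159375
New price ≈ 92.88 × (1 - 0.04626159375) = 88.5832231725.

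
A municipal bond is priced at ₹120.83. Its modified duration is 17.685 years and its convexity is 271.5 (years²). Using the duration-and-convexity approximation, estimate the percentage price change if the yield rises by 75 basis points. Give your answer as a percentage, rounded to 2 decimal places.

Duration effect: -D_mod·Δy = -17.685 × (+0.0075) = -0.1326375
Convexity effect: ½·C·(Δy)² = 0.5 × 271.5 × (0.0075)² = +0.0076359375
ΔP/P ≈ -0.1326375 + 0.0076359375 = -0.1250015625
= -12.50015625%.

-12.50%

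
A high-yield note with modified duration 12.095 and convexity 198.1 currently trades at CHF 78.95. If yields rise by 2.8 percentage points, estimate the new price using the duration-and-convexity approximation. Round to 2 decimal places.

CHF 58.34

Duration effect: -D_mod·Δy = -12.095 × (+0.028) = -0.338660
Convexity effect: ½·C·(Δy)² = 0.5 × 198.1 × (0.028)² = +0.0776552
ΔP/P ≈ -0.338660 + 0.0776552 = -0.2610048
New price ≈ 78.95 × (1 - 0.2610048) = 58.34367104.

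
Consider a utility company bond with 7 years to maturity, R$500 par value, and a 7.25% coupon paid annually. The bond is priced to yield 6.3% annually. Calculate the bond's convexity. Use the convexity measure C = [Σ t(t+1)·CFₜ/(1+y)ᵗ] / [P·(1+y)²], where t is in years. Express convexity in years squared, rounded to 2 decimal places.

With y = 0.063:
  t   CF        PV=CF/(1+0.063)^t    t·PV        t(t+1)·PV
  1        36.25        34.1016        34.1016          68.2032
  2        36.25        32.0805        64.1611         192.4832
  3        36.25        30.1792        90.5377         362.1508
  4        36.25        28.3906       113.5625         567.8125
  5        36.25        26.7080       133.5401         801.2406
  6        36.25        25.1251       150.7508       1,055.2557
  7       536.25       349.6507     2,447.5552      19,580.4415
  Σ                    526.2359     3,034.2090      22,627.5875
P = 526.2359.
Convexity = Σ t(t+1)·PV / [P·(1+y)²] = 22,627.5875 / (526.2359 × 1.129969) = 38.05321.

38.05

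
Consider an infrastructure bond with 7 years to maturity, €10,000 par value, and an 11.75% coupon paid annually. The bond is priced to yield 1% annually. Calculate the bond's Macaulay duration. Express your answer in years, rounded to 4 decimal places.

5.6055 years

Periodic yield y = 0.01. Discount each cash flow and weight by its year:
  t   CF        PV=CF/(1+0.01)^t    t·PV
  1     1,175.00     1,163.3663     1,163.3663
  2     1,175.00     1,151.8479     2,303.6957
  3     1,175.00     1,140.4434     3,421.3303
  4     1,175.00     1,129.1519     4,516.6076
  5     1,175.00     1,117.9722     5,589.8609
  6     1,175.00     1,106.9032     6,641.4189
  7    11,175.00    10,423.1243    72,961.8698
  Σ                 17,232.8091    96,598.1496
Price P = Σ PV = 17,232.8091.
Macaulay duration = Σ(t·PV) / P = 96,598.1496 / 17,232.8091 = 5.60548 years.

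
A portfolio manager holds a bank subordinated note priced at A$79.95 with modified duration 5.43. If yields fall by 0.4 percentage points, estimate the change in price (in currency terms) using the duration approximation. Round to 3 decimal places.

Duration approximation: ΔP/P ≈ -D_mod · Δy = -5.43 × (-0.004) = +0.021720.
ΔP ≈ 79.95 × (+0.021720) = +1.736514.

+A$1.737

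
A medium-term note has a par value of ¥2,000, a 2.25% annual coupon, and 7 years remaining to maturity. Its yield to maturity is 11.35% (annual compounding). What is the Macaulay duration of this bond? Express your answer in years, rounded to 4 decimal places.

Periodic yield y = 0.1135. Discount each cash flow and weight by its year:
  t   CF        PV=CF/(1+0.1135)^t    t·PV
  1        45.00        40.4131        40.4131
  2        45.00        36.2938        72.5875
  3        45.00        32.5943        97.7829
  4        45.00        29.2719       117.0878
  5        45.00        26.2882       131.4412
  6        45.00        23.6087       141.6519
  7     2,045.00       963.5223     6,744.6560
  Σ                  1,151.9923     7,345.6204
Price P = Σ PV = 1,151.9923.
Macaulay duration = Σ(t·PV) / P = 7,345.6204 / 1,151.9923 = 6.37645 years.

6.3764 years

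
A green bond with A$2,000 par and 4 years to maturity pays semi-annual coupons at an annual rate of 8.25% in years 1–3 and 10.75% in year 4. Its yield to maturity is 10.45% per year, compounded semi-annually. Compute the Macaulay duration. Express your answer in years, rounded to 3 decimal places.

3.470 years

Periodic yield y = 0.05225. Discount each cash flow and weight by its period:
  t   CF        PV=CF/(1+0.05225)^t    t·PV
  1        82.50        78.4034        78.4034
  2        82.50        74.5103       149.0205
  3        82.50        70.8104       212.4312
  4        82.50        67.2943       269.1772
  5        82.50        63.9528       319.7638
  6        82.50        60.7772       364.6629
  7       107.50        75.2620       526.8342
  8     2,107.50     1,402.2198    11,217.7587
  Σ                  1,893.2302    13,138.0520
Price P = Σ PV = 1,893.2302.
Macaulay duration = Σ(t·PV) / P = 13,138.0520 / 1,893.2302 = 6.93949 half-year periods.
In years: 6.93949 / 2 = 3.46975 years.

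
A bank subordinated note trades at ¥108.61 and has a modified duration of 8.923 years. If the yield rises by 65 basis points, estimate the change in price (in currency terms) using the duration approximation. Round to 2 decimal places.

-¥6.30

Duration approximation: ΔP/P ≈ -D_mod · Δy = -8.923 × (+0.0065) = -0.0579995.
ΔP ≈ 108.61 × (-0.0579995) = -6.299325695.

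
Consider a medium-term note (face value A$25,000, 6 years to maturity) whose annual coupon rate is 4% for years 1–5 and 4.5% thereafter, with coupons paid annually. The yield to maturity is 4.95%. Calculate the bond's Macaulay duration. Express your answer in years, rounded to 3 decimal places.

Periodic yield y = 0.0495. Discount each cash flow and weight by its year:
  t   CF        PV=CF/(1+0.0495)^t    t·PV
  1     1,000.00       952.8347       952.8347
  2     1,000.00       907.8939     1,815.7879
  3     1,000.00       865.0728     2,595.2185
  4     1,000.00       824.2714     3,297.0856
  5     1,000.00       785.3944     3,926.9719
  6    26,125.00    19,550.6698   117,304.0190
  Σ                 23,886.1370   129,891.9175
Price P = Σ PV = 23,886.1370.
Macaulay duration = Σ(t·PV) / P = 129,891.9175 / 23,886.1370 = 5.43796 years.

5.438 years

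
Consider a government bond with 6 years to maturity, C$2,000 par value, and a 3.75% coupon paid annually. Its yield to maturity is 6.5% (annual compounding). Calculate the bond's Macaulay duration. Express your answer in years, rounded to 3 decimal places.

Periodic yield y = 0.065. Discount each cash flow and weight by its year:
  t   CF        PV=CF/(1+0.065)^t    t·PV
  1        75.00        70.4225        70.4225
  2        75.00        66.1244       132.2489
  3        75.00        62.0887       186.2660
  4        75.00        58.2992       233.1969
  5        75.00        54.7411       273.7053
  6     2,075.00     1,422.0683     8,532.4098
  Σ                  1,733.7443     9,428.2495
Price P = Σ PV = 1,733.7443.
Macaulay duration = Σ(t·PV) / P = 9,428.2495 / 1,733.7443 = 5.43809 years.

5.438 years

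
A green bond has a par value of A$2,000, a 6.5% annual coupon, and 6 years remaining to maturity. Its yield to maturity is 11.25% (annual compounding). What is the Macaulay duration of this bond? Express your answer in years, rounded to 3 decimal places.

5.042 years

Periodic yield y = 0.1125. Discount each cash flow and weight by its year:
  t   CF        PV=CF/(1+0.1125)^t    t·PV
  1       130.00       116.8539       116.8539
  2       130.00       105.0372       210.0745
  3       130.00        94.4155       283.2465
  4       130.00        84.8679       339.4715
  5       130.00        76.2857       381.4286
  6     2,130.00     1,123.5166     6,741.0995
  Σ                  1,600.9768     8,072.1745
Price P = Σ PV = 1,600.9768.
Macaulay duration = Σ(t·PV) / P = 8,072.1745 / 1,600.9768 = 5.04203 years.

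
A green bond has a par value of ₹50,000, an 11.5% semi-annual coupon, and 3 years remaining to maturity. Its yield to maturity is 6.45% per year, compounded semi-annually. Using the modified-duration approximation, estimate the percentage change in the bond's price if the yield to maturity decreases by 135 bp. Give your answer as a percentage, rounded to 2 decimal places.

Periodic yield y = 0.03225. Modified duration first:
  t   CF        PV=CF/(1+0.03225)^t    t·PV
  1     2,875.00     2,785.1780     2,785.1780
  2     2,875.00     2,698.1623     5,396.3246
  3     2,875.00     2,613.8651     7,841.5954
  4     2,875.00     2,532.2016    10,128.8065
  5     2,875.00     2,453.0895    12,265.4474
  6    52,875.00    43,705.9969   262,235.9817
  Σ                 56,788.4935   300,653.3336
P = 56,788.4935; D_Mac = 5.29427 half-year periods = 2.64713 yrs; D_mod = 2.64713/(1+0.03225) = 2.56443 yrs.
ΔP/P ≈ -D_mod · Δy = -2.56443 × (-0.0135) = +0.034620 = +3.4620%.

+3.46%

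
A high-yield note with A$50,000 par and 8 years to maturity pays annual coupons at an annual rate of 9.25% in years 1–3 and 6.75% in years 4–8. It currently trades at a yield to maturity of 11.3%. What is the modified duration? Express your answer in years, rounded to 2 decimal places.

5.28 years

Periodic yield y = 0.113. First find Macaulay duration:
  t   CF        PV=CF/(1+0.113)^t    t·PV
  1     4,625.00     4,155.4358     4,155.4358
  2     4,625.00     3,733.5452     7,467.0903
  3     4,625.00     3,354.4880    10,063.4640
  4     3,375.00     2,199.3438     8,797.3751
  5     3,375.00     1,976.0501     9,880.2506
  6     3,375.00     1,775.4269    10,652.5613
  7     3,375.00     1,595.1724    11,166.2068
  8    53,375.00    22,666.0881   181,328.7052
  Σ                 41,455.5503   243,511.0891
P = 41,455.5503; Macaulay duration = 243,511.0891 / 41,455.5503 = 5.87403 years.
Modified duration = D_Mac / (1 + y) = 5.87403 / 1.113 = 5.27765 years.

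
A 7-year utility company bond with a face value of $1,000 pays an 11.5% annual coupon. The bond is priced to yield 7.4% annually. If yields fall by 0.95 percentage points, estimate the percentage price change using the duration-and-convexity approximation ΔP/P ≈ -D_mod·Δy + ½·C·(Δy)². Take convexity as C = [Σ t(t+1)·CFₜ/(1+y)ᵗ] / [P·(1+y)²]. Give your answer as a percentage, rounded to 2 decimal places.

With y = 0.074:
  t   CF        PV=CF/(1+0.074)^t    t·PV        t(t+1)·PV
  1       115.00       107.0764       107.0764         214.1527
  2       115.00        99.6986       199.3973         598.1919
  3       115.00        92.8293       278.4878       1,113.9514
  4       115.00        86.4332       345.7329       1,728.6645
  5       115.00        80.4779       402.3893       2,414.3359
  6       115.00        74.9328       449.5970       3,147.1790
  7     1,115.00       676.4643     4,735.2503      37,882.0022
  Σ                  1,217.9125     6,517.9310      47,098.4775
P = 1,217.9125; D_Mac = 5.35172 yrs; D_mod = 4.98298 yrs; C = 33.52604.
Duration effect: -4.98298 × (-0.0095) = +0.047338
Convexity effect: 0.5 × 33.52604 × (-0.0095)² = +0.0015129
ΔP/P ≈ +0.047338 + 0.0015129 = +0.048851 = +4.8851%.

+4.89%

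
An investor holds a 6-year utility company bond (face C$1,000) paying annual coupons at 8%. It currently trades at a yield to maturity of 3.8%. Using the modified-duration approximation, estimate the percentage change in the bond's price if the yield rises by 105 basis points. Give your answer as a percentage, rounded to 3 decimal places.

-5.158%

Periodic yield y = 0.038. Modified duration first:
  t   CF        PV=CF/(1+0.038)^t    t·PV
  1        80.00        77.0713        77.0713
  2        80.00        74.2498       148.4996
  3        80.00        71.5316       214.5948
  4        80.00        68.9129       275.6516
  5        80.00        66.3901       331.9504
  6     1,080.00       863.4549     5,180.7291
  Σ                  1,221.6105     6,228.4968
P = 1,221.6105; D_Mac = 5.09859 yrs; D_mod = 5.09859/(1+0.038) = 4.91194 yrs.
ΔP/P ≈ -D_mod · Δy = -4.91194 × (+0.0105) = -0.051575 = -5.1575%.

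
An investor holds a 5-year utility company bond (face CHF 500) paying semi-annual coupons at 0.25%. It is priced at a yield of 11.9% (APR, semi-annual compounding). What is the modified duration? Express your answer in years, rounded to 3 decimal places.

4.681 years

Periodic yield y = 0.0595. First find Macaulay duration:
  t   CF        PV=CF/(1+0.0595)^t    t·PV
  1        0.625         0.5899         0.5899
  2        0.625         0.5568         1.1135
  3        0.625         0.5255         1.5765
  4        0.625         0.4960         1.9840
  5        0.625         0.4681         2.3407
  6        0.625         0.4418         2.6511
  7        0.625         0.4170         2.9193
  8        0.625         0.3936         3.1489
  9        0.625         0.3715         3.3436
  10     500.625       280.8684     2,808.6843
  Σ                    285.1288     2,828.3518
P = 285.1288; Macaulay duration = 2,828.3518 / 285.1288 = 9.91956 half-year periods = 4.95978 years.
Modified duration = D_Mac / (1 + y) = 4.95978 / 1.0595 = 4.68125 years.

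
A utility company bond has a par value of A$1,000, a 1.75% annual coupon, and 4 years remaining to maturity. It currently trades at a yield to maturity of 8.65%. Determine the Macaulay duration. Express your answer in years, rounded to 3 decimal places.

Periodic yield y = 0.0865. Discount each cash flow and weight by its year:
  t   CF        PV=CF/(1+0.0865)^t    t·PV
  1        17.50        16.1068        16.1068
  2        17.50        14.8244        29.6489
  3        17.50        13.6442        40.9327
  4     1,017.50       730.1557     2,920.6229
  Σ                    774.7312     3,007.3112
Price P = Σ PV = 774.7312.
Macaulay duration = Σ(t·PV) / P = 3,007.3112 / 774.7312 = 3.88175 years.

3.882 years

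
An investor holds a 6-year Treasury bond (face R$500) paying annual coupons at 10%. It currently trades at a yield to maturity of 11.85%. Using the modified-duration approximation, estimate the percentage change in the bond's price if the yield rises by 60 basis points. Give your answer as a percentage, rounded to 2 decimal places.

-2.54%

Periodic yield y = 0.1185. Modified duration first:
  t   CF        PV=CF/(1+0.1185)^t    t·PV
  1        50.00        44.7027        44.7027
  2        50.00        39.9667        79.9334
  3        50.00        35.7324       107.1972
  4        50.00        31.9467       127.7868
  5        50.00        28.5621       142.8105
  6       550.00       280.8968     1,685.3807
  Σ                    461.8074     2,187.8112
P = 461.8074; D_Mac = 4.73750 yrs; D_mod = 4.73750/(1+0.1185) = 4.23558 yrs.
ΔP/P ≈ -D_mod · Δy = -4.23558 × (+0.006) = -0.025413 = -2.5413%.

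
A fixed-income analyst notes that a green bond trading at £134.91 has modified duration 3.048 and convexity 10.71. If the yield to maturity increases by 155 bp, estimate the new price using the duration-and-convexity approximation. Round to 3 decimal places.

£128.710

Duration effect: -D_mod·Δy = -3.048 × (+0.0155) = -0.047244
Convexity effect: ½·C·(Δy)² = 0.5 × 10.71 × (0.0155)² = +0.00128653875
ΔP/P ≈ -0.047244 + 0.00128653875 = -0.04595746125
New price ≈ 134.91 × (1 - 0.04595746125) = 128.7098789027625.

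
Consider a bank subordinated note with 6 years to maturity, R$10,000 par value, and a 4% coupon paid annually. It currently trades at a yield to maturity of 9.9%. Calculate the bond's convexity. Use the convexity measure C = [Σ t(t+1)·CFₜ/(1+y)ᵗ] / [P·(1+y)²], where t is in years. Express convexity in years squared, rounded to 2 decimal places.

29.81

With y = 0.099:
  t   CF        PV=CF/(1+0.099)^t    t·PV        t(t+1)·PV
  1       400.00       363.9672       363.9672         727.9345
  2       400.00       331.1804       662.3608       1,987.0823
  3       400.00       301.3470       904.0411       3,616.1643
  4       400.00       274.2011     1,096.8045       5,484.0224
  5       400.00       249.5006     1,247.5028       7,485.0169
  6    10,400.00     5,902.6521    35,415.9124     247,911.3870
  Σ                  7,422.8484    39,690.5888     267,211.6074
P = 7,422.8484.
Convexity = Σ t(t+1)·PV / [P·(1+y)²] = 267,211.6074 / (7,422.8484 × 1.207801) = 29.80501.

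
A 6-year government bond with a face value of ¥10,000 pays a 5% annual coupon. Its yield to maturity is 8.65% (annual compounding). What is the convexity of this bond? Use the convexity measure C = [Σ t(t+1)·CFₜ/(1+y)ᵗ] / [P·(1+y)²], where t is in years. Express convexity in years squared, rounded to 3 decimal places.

With y = 0.0865:
  t   CF        PV=CF/(1+0.0865)^t    t·PV        t(t+1)·PV
  1       500.00       460.1933       460.1933         920.3866
  2       500.00       423.5557       847.1114       2,541.3343
  3       500.00       389.8350     1,169.5050       4,678.0198
  4       500.00       358.7989     1,435.1955       7,175.9776
  5       500.00       330.2337     1,651.1684       9,907.0101
  6    10,500.00     6,382.7953    38,296.7717     268,077.4017
  Σ                  8,345.4118    43,859.9452     293,300.1301
P = 8,345.4118.
Convexity = Σ t(t+1)·PV / [P·(1+y)²] = 293,300.1301 / (8,345.4118 × 1.180482) = 29.77180.

29.772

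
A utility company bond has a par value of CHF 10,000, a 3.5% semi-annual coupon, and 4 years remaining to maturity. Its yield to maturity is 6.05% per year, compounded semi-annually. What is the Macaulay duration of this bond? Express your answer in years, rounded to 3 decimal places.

3.754 years

Periodic yield y = 0.03025. Discount each cash flow and weight by its period:
  t   CF        PV=CF/(1+0.03025)^t    t·PV
  1       175.00       169.8617       169.8617
  2       175.00       164.8742       329.7485
  3       175.00       160.0332       480.0997
  4       175.00       155.3344       621.3375
  5       175.00       150.7735       753.8674
  6       175.00       146.3465       878.0789
  7       175.00       142.0495       994.3464
  8    10,175.00     8,016.6594    64,133.2752
  Σ                  9,105.9324    68,360.6153
Price P = Σ PV = 9,105.9324.
Macaulay duration = Σ(t·PV) / P = 68,360.6153 / 9,105.9324 = 7.50726 half-year periods.
In years: 7.50726 / 2 = 3.75363 years.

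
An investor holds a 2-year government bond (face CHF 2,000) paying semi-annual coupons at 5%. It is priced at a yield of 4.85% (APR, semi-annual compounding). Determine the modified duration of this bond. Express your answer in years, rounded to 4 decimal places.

1.8825 years

Periodic yield y = 0.02425. First find Macaulay duration:
  t   CF        PV=CF/(1+0.02425)^t    t·PV
  1        50.00        48.8162        48.8162
  2        50.00        47.6604        95.3209
  3        50.00        46.5320       139.5961
  4     2,050.00     1,862.6445     7,450.5779
  Σ                  2,005.6532     7,734.3111
P = 2,005.6532; Macaulay duration = 7,734.3111 / 2,005.6532 = 3.85626 half-year periods = 1.92813 years.
Modified duration = D_Mac / (1 + y) = 1.92813 / 1.02425 = 1.88248 years.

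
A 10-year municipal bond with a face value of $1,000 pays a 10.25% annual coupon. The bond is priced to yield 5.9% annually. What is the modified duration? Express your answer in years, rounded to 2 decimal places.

6.75 years

Periodic yield y = 0.059. First find Macaulay duration:
  t   CF        PV=CF/(1+0.059)^t    t·PV
  1       102.50        96.7894        96.7894
  2       102.50        91.3970       182.7940
  3       102.50        86.3050       258.9150
  4       102.50        81.4967       325.9868
  5       102.50        76.9563       384.7814
  6       102.50        72.6688       436.0129
  7       102.50        68.6202       480.3416
  8       102.50        64.7972       518.3775
  9       102.50        61.1871       550.6843
  10    1,102.50       621.4683     6,214.6832
  Σ                  1,321.6861     9,449.3663
P = 1,321.6861; Macaulay duration = 9,449.3663 / 1,321.6861 = 7.14948 years.
Modified duration = D_Mac / (1 + y) = 7.14948 / 1.059 = 6.75116 years.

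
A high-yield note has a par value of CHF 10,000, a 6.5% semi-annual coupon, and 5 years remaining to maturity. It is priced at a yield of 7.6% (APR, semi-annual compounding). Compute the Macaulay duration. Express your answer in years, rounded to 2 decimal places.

Periodic yield y = 0.038. Discount each cash flow and weight by its period:
  t   CF        PV=CF/(1+0.038)^t    t·PV
  1       325.00       313.1021       313.1021
  2       325.00       301.6398       603.2796
  3       325.00       290.5971       871.7913
  4       325.00       279.9587     1,119.8347
  5       325.00       269.7097     1,348.5486
  6       325.00       259.8360     1,559.0157
  7       325.00       250.3237     1,752.2656
  8       325.00       241.1596     1,929.2767
  9       325.00       232.3310     2,090.9791
  10   10,325.00     7,110.7683    71,107.6826
  Σ                  9,549.4259    82,695.7761
Price P = Σ PV = 9,549.4259.
Macaulay duration = Σ(t·PV) / P = 82,695.7761 / 9,549.4259 = 8.65976 half-year periods.
In years: 8.65976 / 2 = 4.32988 years.

4.33 years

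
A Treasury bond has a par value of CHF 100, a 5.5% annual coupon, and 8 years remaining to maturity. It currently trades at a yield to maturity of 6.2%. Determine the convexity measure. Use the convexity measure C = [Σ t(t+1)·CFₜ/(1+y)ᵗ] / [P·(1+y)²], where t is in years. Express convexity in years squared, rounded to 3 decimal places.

With y = 0.062:
  t   CF        PV=CF/(1+0.062)^t    t·PV        t(t+1)·PV
  1         5.50         5.1789         5.1789          10.3578
  2         5.50         4.8766         9.7531          29.2594
  3         5.50         4.5919        13.7756          55.1024
  4         5.50         4.3238        17.2952          86.4758
  5         5.50         4.0714        20.3568         122.1410
  6         5.50         3.8337        23.0021         161.0145
  7         5.50         3.6099        25.2691         202.1525
  8       105.50        65.2013       521.6105       4,694.4944
  Σ                     95.6873       636.2412       5,360.9977
P = 95.6873.
Convexity = Σ t(t+1)·PV / [P·(1+y)²] = 5,360.9977 / (95.6873 × 1.127844) = 49.67548.

49.675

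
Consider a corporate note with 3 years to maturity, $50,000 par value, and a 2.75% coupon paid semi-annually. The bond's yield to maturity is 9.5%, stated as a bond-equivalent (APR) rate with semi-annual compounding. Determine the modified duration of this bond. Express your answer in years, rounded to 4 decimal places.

2.7570 years

Periodic yield y = 0.0475. First find Macaulay duration:
  t   CF        PV=CF/(1+0.0475)^t    t·PV
  1       687.50       656.3246       656.3246
  2       687.50       626.5628     1,253.1257
  3       687.50       598.1507     1,794.4521
  4       687.50       571.0269     2,284.1076
  5       687.50       545.1331     2,725.6654
  6    50,687.50    38,368.6644   230,211.9863
  Σ                 41,365.8625   238,925.6618
P = 41,365.8625; Macaulay duration = 238,925.6618 / 41,365.8625 = 5.77591 half-year periods = 2.88796 years.
Modified duration = D_Mac / (1 + y) = 2.88796 / 1.0475 = 2.75700 years.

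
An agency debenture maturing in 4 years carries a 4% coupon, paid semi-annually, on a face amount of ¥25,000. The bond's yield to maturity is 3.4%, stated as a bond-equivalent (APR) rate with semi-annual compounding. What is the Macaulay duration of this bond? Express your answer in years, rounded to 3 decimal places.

Periodic yield y = 0.017. Discount each cash flow and weight by its period:
  t   CF        PV=CF/(1+0.017)^t    t·PV
  1       500.00       491.6421       491.6421
  2       500.00       483.4239       966.8478
  3       500.00       475.3430     1,426.0291
  4       500.00       467.3973     1,869.5892
  5       500.00       459.5844     2,297.9218
  6       500.00       451.9020     2,711.4121
  7       500.00       444.3481     3,110.4367
  8    25,500.00    22,282.9434   178,263.5472
  Σ                 25,556.5842   191,137.4260
Price P = Σ PV = 25,556.5842.
Macaulay duration = Σ(t·PV) / P = 191,137.4260 / 25,556.5842 = 7.47899 half-year periods.
In years: 7.47899 / 2 = 3.73949 years.

3.739 years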